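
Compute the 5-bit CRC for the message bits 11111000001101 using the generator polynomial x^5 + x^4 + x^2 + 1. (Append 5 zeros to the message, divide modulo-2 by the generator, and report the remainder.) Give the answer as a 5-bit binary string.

Append 5 zeros: 1111100000110100000. Divide by 110101 (XOR where the leading bit is 1):
  pos 0: 111110 XOR 110101 = 001011
  pos 2: 101100 XOR 110101 = 011001
  pos 3: 110010 XOR 110101 = 000111
  pos 6: 111011 XOR 110101 = 001110
  pos 8: 111001 XOR 110101 = 001100
  pos 10: 110000 XOR 110101 = 000101
  pos 13: 101000 XOR 110101 = 011101
Remainder (last 5 bits) = 11101. This is the CRC / FCS.

11101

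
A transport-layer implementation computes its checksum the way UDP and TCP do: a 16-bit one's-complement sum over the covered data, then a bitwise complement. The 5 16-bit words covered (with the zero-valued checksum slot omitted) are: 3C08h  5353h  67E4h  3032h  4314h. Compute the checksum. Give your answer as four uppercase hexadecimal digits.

One's-complement addition (fold any carry out of bit 15 back into bit 0):
  0x3C08 + 0x5353 = 0x08F5B
  0x8F5B + 0x67E4 = 0x0F73F
  0xF73F + 0x3032 = 0x12771 → wrap carry → 0x2772
  0x2772 + 0x4314 = 0x06A86
One's-complement sum = 0x6A86.
Checksum = ~0x6A86 & 0xFFFF = 0x9579.

9579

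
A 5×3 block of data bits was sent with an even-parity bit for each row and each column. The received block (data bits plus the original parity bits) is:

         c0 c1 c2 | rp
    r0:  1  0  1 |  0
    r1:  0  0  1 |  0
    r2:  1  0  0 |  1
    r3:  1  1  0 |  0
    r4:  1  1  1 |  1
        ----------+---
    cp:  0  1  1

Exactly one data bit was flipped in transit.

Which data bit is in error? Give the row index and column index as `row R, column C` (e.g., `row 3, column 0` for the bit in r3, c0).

Recompute each row's even parity and compare to rp:
  r0: data parity 0, sent rp 0 → ok
  r1: data parity 1, sent rp 0 → mismatch
  r2: data parity 1, sent rp 1 → ok
  r3: data parity 0, sent rp 0 → ok
  r4: data parity 1, sent rp 1 → ok
Recompute each column's even parity and compare to cp:
  c0: data parity 0, sent cp 0 → ok
  c1: data parity 0, sent cp 1 → mismatch
  c2: data parity 1, sent cp 1 → ok
Exactly one row (r1) and one column (c1) fail → the flipped bit is at their intersection.

row 1, column 1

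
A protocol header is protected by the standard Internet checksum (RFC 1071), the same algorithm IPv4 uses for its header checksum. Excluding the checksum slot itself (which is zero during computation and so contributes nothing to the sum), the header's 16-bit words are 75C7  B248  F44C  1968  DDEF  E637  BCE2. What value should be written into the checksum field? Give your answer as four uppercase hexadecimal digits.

One's-complement addition (fold any carry out of bit 15 back into bit 0):
  0x75C7 + 0xB248 = 0x1280F → wrap carry → 0x2810
  0x2810 + 0xF44C = 0x11C5C → wrap carry → 0x1C5D
  0x1C5D + 0x1968 = 0x035C5
  0x35C5 + 0xDDEF = 0x113B4 → wrap carry → 0x13B5
  0x13B5 + 0xE637 = 0x0F9EC
  0xF9EC + 0xBCE2 = 0x1B6CE → wrap carry → 0xB6CF
One's-complement sum = 0xB6CF.
Checksum = ~0xB6CF & 0xFFFF = 0x4930.

4930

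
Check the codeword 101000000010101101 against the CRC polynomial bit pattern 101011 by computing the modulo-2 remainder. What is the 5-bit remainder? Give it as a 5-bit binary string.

00100

Modulo-2 division of 101000000010101101 by 101011:
  pos 0: 101000 XOR 101011 = 000011
  pos 4: 110000 XOR 101011 = 011011
  pos 5: 110111 XOR 101011 = 011100
  pos 6: 111000 XOR 101011 = 010011
  pos 7: 100111 XOR 101011 = 001100
  pos 9: 110001 XOR 101011 = 011010
  pos 10: 110101 XOR 101011 = 011110
  pos 11: 111100 XOR 101011 = 010111
  pos 12: 101111 XOR 101011 = 000100
Remainder = 00100 (nonzero — an error is detected).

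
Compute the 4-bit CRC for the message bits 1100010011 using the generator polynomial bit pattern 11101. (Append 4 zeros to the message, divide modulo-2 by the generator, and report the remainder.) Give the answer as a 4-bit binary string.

Append 4 zeros: 11000100110000. Divide by 11101 (XOR where the leading bit is 1):
  pos 0: 11000 XOR 11101 = 00101
  pos 2: 10110 XOR 11101 = 01011
  pos 3: 10110 XOR 11101 = 01011
  pos 4: 10111 XOR 11101 = 01010
  pos 5: 10101 XOR 11101 = 01000
  pos 6: 10000 XOR 11101 = 01101
  pos 7: 11010 XOR 11101 = 00111
  pos 9: 11100 XOR 11101 = 00001
Remainder (last 4 bits) = 0001. This is the CRC / FCS.

0001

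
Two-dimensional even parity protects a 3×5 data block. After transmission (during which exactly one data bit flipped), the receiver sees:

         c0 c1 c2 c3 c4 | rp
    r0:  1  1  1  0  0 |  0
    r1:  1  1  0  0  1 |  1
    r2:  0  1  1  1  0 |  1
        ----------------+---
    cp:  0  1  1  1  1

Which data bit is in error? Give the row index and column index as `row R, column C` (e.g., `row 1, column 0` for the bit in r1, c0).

Recompute each row's even parity and compare to rp:
  r0: data parity 1, sent rp 0 → mismatch
  r1: data parity 1, sent rp 1 → ok
  r2: data parity 1, sent rp 1 → ok
Recompute each column's even parity and compare to cp:
  c0: data parity 0, sent cp 0 → ok
  c1: data parity 1, sent cp 1 → ok
  c2: data parity 0, sent cp 1 → mismatch
  c3: data parity 1, sent cp 1 → ok
  c4: data parity 1, sent cp 1 → ok
Exactly one row (r0) and one column (c2) fail → the flipped bit is at their intersection.

row 0, column 2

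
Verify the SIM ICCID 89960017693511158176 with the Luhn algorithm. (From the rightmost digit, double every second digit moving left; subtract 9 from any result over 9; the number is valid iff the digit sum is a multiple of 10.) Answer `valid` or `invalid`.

invalid

From the right, keep odd positions and double even positions (subtract 9 from any doubled value over 9):
  doubled (positions 2,4,...): 5 7 2 2 6 3 2 0 9 7 → sum 43
  kept (positions 1,3,...): 6 1 5 1 5 9 7 0 6 9 → sum 49
Total = 92.
92 mod 10 = 2, so the number is invalid.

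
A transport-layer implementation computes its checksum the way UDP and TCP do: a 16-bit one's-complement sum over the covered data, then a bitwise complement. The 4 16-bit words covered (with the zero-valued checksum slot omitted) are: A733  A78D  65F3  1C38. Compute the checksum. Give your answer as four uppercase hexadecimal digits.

One's-complement addition (fold any carry out of bit 15 back into bit 0):
  0xA733 + 0xA78D = 0x14EC0 → wrap carry → 0x4EC1
  0x4EC1 + 0x65F3 = 0x0B4B4
  0xB4B4 + 0x1C38 = 0x0D0EC
One's-complement sum = 0xD0EC.
Checksum = ~0xD0EC & 0xFFFF = 0x2F13.

2F13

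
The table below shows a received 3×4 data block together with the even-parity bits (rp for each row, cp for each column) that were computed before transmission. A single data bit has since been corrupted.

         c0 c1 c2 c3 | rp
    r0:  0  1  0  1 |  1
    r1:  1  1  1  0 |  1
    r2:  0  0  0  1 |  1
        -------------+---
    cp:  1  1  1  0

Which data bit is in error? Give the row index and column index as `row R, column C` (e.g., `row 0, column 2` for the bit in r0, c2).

Recompute each row's even parity and compare to rp:
  r0: data parity 0, sent rp 1 → mismatch
  r1: data parity 1, sent rp 1 → ok
  r2: data parity 1, sent rp 1 → ok
Recompute each column's even parity and compare to cp:
  c0: data parity 1, sent cp 1 → ok
  c1: data parity 0, sent cp 1 → mismatch
  c2: data parity 1, sent cp 1 → ok
  c3: data parity 0, sent cp 0 → ok
Exactly one row (r0) and one column (c1) fail → the flipped bit is at their intersection.

row 0, column 1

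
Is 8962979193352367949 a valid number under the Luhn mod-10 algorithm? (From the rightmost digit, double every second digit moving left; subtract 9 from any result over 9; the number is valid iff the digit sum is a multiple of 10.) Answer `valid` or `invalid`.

From the right, keep odd positions and double even positions (subtract 9 from any doubled value over 9):
  doubled (positions 2,4,...): 8 5 6 1 6 2 5 4 9 → sum 46
  kept (positions 1,3,...): 9 9 6 2 3 9 9 9 6 8 → sum 70
Total = 116.
116 mod 10 = 6, so the number is invalid.

invalid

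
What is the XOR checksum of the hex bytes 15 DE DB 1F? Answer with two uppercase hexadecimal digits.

XOR the bytes together:
  start with 0x15
  0x15 ⊕ 0xDE = 0xCB
  0xCB ⊕ 0xDB = 0x10
  0x10 ⊕ 0x1F = 0x0F

0F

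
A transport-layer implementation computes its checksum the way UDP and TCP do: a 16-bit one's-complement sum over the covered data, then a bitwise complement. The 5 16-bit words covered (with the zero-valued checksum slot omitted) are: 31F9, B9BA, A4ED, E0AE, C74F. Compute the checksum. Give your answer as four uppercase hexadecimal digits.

One's-complement addition (fold any carry out of bit 15 back into bit 0):
  0x31F9 + 0xB9BA = 0x0EBB3
  0xEBB3 + 0xA4ED = 0x190A0 → wrap carry → 0x90A1
  0x90A1 + 0xE0AE = 0x1714F → wrap carry → 0x7150
  0x7150 + 0xC74F = 0x1389F → wrap carry → 0x38A0
One's-complement sum = 0x38A0.
Checksum = ~0x38A0 & 0xFFFF = 0xC75F.

C75F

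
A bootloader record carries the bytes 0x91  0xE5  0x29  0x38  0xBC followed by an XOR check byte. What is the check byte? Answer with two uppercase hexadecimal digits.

D9

XOR the bytes together:
  start with 0x91
  0x91 ⊕ 0xE5 = 0x74
  0x74 ⊕ 0x29 = 0x5D
  0x5D ⊕ 0x38 = 0x65
  0x65 ⊕ 0xBC = 0xD9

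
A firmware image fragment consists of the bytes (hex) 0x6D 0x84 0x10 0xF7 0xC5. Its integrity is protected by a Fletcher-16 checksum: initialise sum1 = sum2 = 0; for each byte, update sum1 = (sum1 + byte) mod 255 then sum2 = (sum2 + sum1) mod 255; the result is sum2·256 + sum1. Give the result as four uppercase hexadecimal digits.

Running sums (mod 255):
  after byte 0 (0x6D): sum1=109, sum2=109
  after byte 1 (0x84): sum1=241, sum2=95
  after byte 2 (0x10): sum1=2, sum2=97
  after byte 3 (0xF7): sum1=249, sum2=91
  after byte 4 (0xC5): sum1=191, sum2=27
Checksum = sum2·256 + sum1 = 27·256 + 191 = 7103 = 0x1BBF.

1BBF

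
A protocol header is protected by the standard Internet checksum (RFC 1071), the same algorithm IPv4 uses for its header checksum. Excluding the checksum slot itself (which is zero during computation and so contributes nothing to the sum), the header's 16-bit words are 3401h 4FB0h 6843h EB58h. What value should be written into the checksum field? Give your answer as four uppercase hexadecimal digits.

One's-complement addition (fold any carry out of bit 15 back into bit 0):
  0x3401 + 0x4FB0 = 0x083B1
  0x83B1 + 0x6843 = 0x0EBF4
  0xEBF4 + 0xEB58 = 0x1D74C → wrap carry → 0xD74D
One's-complement sum = 0xD74D.
Checksum = ~0xD74D & 0xFFFF = 0x28B2.

28B2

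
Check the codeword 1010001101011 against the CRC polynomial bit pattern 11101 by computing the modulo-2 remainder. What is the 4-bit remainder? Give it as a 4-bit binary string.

1101

Modulo-2 division of 1010001101011 by 11101:
  pos 0: 10100 XOR 11101 = 01001
  pos 1: 10010 XOR 11101 = 01111
  pos 2: 11111 XOR 11101 = 00010
  pos 5: 10101 XOR 11101 = 01000
  pos 6: 10000 XOR 11101 = 01101
  pos 7: 11011 XOR 11101 = 00110
Remainder = 1101 (nonzero — an error is detected).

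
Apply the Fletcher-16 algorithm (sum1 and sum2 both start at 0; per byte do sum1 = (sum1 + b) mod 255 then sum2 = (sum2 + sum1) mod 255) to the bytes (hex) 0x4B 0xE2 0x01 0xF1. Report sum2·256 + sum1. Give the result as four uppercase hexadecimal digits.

Running sums (mod 255):
  after byte 0 (0x4B): sum1=75, sum2=75
  after byte 1 (0xE2): sum1=46, sum2=121
  after byte 2 (0x01): sum1=47, sum2=168
  after byte 3 (0xF1): sum1=33, sum2=201
Checksum = sum2·256 + sum1 = 201·256 + 33 = 51489 = 0xC921.

C921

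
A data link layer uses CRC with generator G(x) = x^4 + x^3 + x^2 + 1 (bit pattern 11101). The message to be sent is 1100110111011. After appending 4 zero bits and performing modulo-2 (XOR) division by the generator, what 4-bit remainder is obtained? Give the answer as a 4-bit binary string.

Append 4 zeros: 11001101110110000. Divide by 11101 (XOR where the leading bit is 1):
  pos 0: 11001 XOR 11101 = 00100
  pos 2: 10010 XOR 11101 = 01111
  pos 3: 11111 XOR 11101 = 00010
  pos 6: 10110 XOR 11101 = 01011
  pos 7: 10111 XOR 11101 = 01010
  pos 8: 10101 XOR 11101 = 01000
  pos 9: 10000 XOR 11101 = 01101
  pos 10: 11010 XOR 11101 = 00111
  pos 12: 11100 XOR 11101 = 00001
Remainder (last 4 bits) = 0001. This is the CRC / FCS.

0001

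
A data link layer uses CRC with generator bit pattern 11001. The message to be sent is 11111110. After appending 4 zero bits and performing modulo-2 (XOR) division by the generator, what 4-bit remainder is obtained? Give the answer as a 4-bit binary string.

1111

Append 4 zeros: 111111100000. Divide by 11001 (XOR where the leading bit is 1):
  pos 0: 11111 XOR 11001 = 00110
  pos 2: 11011 XOR 11001 = 00010
  pos 5: 10000 XOR 11001 = 01001
  pos 6: 10010 XOR 11001 = 01011
  pos 7: 10110 XOR 11001 = 01111
Remainder (last 4 bits) = 1111. This is the CRC / FCS.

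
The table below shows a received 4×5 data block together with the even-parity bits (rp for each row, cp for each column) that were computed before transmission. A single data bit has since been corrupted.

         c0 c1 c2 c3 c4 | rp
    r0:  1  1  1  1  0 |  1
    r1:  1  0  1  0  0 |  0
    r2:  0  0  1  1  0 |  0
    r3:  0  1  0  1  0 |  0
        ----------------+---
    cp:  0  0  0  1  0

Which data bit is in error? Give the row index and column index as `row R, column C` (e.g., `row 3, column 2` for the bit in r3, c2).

row 0, column 2

Recompute each row's even parity and compare to rp:
  r0: data parity 0, sent rp 1 → mismatch
  r1: data parity 0, sent rp 0 → ok
  r2: data parity 0, sent rp 0 → ok
  r3: data parity 0, sent rp 0 → ok
Recompute each column's even parity and compare to cp:
  c0: data parity 0, sent cp 0 → ok
  c1: data parity 0, sent cp 0 → ok
  c2: data parity 1, sent cp 0 → mismatch
  c3: data parity 1, sent cp 1 → ok
  c4: data parity 0, sent cp 0 → ok
Exactly one row (r0) and one column (c2) fail → the flipped bit is at their intersection.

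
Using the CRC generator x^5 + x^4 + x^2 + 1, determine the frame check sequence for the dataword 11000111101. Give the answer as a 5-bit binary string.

01101

Append 5 zeros: 1100011110100000. Divide by 110101 (XOR where the leading bit is 1):
  pos 0: 110001 XOR 110101 = 000100
  pos 3: 100111 XOR 110101 = 010010
  pos 4: 100100 XOR 110101 = 010001
  pos 5: 100011 XOR 110101 = 010110
  pos 6: 101100 XOR 110101 = 011001
  pos 7: 110010 XOR 110101 = 000111
  pos 10: 111000 XOR 110101 = 001101
Remainder (last 5 bits) = 01101. This is the CRC / FCS.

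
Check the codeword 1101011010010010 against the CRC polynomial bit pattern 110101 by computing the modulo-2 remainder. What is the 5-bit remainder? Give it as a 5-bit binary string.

00000

Modulo-2 division of 1101011010010010 by 110101:
  pos 0: 110101 XOR 110101 = 000000
  pos 6: 101001 XOR 110101 = 011100
  pos 7: 111000 XOR 110101 = 001101
  pos 9: 110101 XOR 110101 = 000000
Remainder = 00000 (zero — the frame passes the CRC check).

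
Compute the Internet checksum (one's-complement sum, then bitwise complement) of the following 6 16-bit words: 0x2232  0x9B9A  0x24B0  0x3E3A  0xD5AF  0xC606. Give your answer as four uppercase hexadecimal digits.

4392

One's-complement addition (fold any carry out of bit 15 back into bit 0):
  0x2232 + 0x9B9A = 0x0BDCC
  0xBDCC + 0x24B0 = 0x0E27C
  0xE27C + 0x3E3A = 0x120B6 → wrap carry → 0x20B7
  0x20B7 + 0xD5AF = 0x0F666
  0xF666 + 0xC606 = 0x1BC6C → wrap carry → 0xBC6D
One's-complement sum = 0xBC6D.
Checksum = ~0xBC6D & 0xFFFF = 0x4392.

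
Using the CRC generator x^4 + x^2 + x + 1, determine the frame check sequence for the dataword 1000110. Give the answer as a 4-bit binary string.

1101

Append 4 zeros: 10001100000. Divide by 10111 (XOR where the leading bit is 1):
  pos 0: 10001 XOR 10111 = 00110
  pos 2: 11010 XOR 10111 = 01101
  pos 3: 11010 XOR 10111 = 01101
  pos 4: 11010 XOR 10111 = 01101
  pos 5: 11010 XOR 10111 = 01101
  pos 6: 11010 XOR 10111 = 01101
Remainder (last 4 bits) = 1101. This is the CRC / FCS.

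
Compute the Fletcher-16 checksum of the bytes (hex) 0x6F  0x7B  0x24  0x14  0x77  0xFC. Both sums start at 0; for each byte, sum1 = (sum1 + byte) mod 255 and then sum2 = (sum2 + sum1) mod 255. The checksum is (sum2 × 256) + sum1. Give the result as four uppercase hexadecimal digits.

Running sums (mod 255):
  after byte 0 (0x6F): sum1=111, sum2=111
  after byte 1 (0x7B): sum1=234, sum2=90
  after byte 2 (0x24): sum1=15, sum2=105
  after byte 3 (0x14): sum1=35, sum2=140
  after byte 4 (0x77): sum1=154, sum2=39
  after byte 5 (0xFC): sum1=151, sum2=190
Checksum = sum2·256 + sum1 = 190·256 + 151 = 48791 = 0xBE97.

BE97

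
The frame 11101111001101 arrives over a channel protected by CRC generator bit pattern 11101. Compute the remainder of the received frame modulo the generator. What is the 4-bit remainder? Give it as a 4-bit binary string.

0000

Modulo-2 division of 11101111001101 by 11101:
  pos 0: 11101 XOR 11101 = 00000
  pos 5: 11100 XOR 11101 = 00001
  pos 9: 11101 XOR 11101 = 00000
Remainder = 0000 (zero — the frame passes the CRC check).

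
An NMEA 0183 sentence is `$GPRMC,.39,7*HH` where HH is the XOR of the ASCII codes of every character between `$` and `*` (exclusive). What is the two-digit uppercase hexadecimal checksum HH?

XOR the ASCII codes of the payload characters:
  'G' = 0x47 → acc = 0x47
  'P' = 0x50 → acc = 0x17
  'R' = 0x52 → acc = 0x45
  'M' = 0x4D → acc = 0x08
  'C' = 0x43 → acc = 0x4B
  ',' = 0x2C → acc = 0x67
  '.' = 0x2E → acc = 0x49
  '3' = 0x33 → acc = 0x7A
  '9' = 0x39 → acc = 0x43
  ',' = 0x2C → acc = 0x6F
  '7' = 0x37 → acc = 0x58
Checksum = 0x58.

58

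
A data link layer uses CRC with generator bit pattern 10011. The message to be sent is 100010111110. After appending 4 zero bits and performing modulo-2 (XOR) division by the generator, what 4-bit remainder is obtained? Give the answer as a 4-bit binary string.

0001

Append 4 zeros: 1000101111100000. Divide by 10011 (XOR where the leading bit is 1):
  pos 0: 10001 XOR 10011 = 00010
  pos 3: 10011 XOR 10011 = 00000
  pos 8: 11100 XOR 10011 = 01111
  pos 9: 11110 XOR 10011 = 01101
  pos 10: 11010 XOR 10011 = 01001
  pos 11: 10010 XOR 10011 = 00001
Remainder (last 4 bits) = 0001. This is the CRC / FCS.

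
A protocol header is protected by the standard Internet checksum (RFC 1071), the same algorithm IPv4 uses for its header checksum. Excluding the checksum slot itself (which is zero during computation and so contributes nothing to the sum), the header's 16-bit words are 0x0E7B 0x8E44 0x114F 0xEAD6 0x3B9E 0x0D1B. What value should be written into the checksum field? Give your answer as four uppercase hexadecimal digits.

1E61

One's-complement addition (fold any carry out of bit 15 back into bit 0):
  0x0E7B + 0x8E44 = 0x09CBF
  0x9CBF + 0x114F = 0x0AE0E
  0xAE0E + 0xEAD6 = 0x198E4 → wrap carry → 0x98E5
  0x98E5 + 0x3B9E = 0x0D483
  0xD483 + 0x0D1B = 0x0E19E
One's-complement sum = 0xE19E.
Checksum = ~0xE19E & 0xFFFF = 0x1E61.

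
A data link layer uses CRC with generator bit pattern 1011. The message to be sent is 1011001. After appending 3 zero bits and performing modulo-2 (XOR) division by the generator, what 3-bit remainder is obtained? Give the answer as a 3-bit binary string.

011

Append 3 zeros: 1011001000. Divide by 1011 (XOR where the leading bit is 1):
  pos 0: 1011 XOR 1011 = 0000
  pos 6: 1000 XOR 1011 = 0011
Remainder (last 3 bits) = 011. This is the CRC / FCS.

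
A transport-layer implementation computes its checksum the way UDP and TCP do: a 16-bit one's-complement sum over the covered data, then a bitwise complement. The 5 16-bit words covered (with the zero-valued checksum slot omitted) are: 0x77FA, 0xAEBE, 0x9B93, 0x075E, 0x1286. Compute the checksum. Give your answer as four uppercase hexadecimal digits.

23CF

One's-complement addition (fold any carry out of bit 15 back into bit 0):
  0x77FA + 0xAEBE = 0x126B8 → wrap carry → 0x26B9
  0x26B9 + 0x9B93 = 0x0C24C
  0xC24C + 0x075E = 0x0C9AA
  0xC9AA + 0x1286 = 0x0DC30
One's-complement sum = 0xDC30.
Checksum = ~0xDC30 & 0xFFFF = 0x23CF.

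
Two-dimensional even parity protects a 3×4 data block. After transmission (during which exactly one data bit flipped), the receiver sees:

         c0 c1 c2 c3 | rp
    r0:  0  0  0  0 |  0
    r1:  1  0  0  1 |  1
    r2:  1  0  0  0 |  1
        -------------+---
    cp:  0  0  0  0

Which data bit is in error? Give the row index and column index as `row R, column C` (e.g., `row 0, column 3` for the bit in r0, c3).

Recompute each row's even parity and compare to rp:
  r0: data parity 0, sent rp 0 → ok
  r1: data parity 0, sent rp 1 → mismatch
  r2: data parity 1, sent rp 1 → ok
Recompute each column's even parity and compare to cp:
  c0: data parity 0, sent cp 0 → ok
  c1: data parity 0, sent cp 0 → ok
  c2: data parity 0, sent cp 0 → ok
  c3: data parity 1, sent cp 0 → mismatch
Exactly one row (r1) and one column (c3) fail → the flipped bit is at their intersection.

row 1, column 3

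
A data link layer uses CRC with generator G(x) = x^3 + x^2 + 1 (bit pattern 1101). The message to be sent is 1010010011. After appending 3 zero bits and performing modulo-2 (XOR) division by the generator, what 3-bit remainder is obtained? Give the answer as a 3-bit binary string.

Append 3 zeros: 1010010011000. Divide by 1101 (XOR where the leading bit is 1):
  pos 0: 1010 XOR 1101 = 0111
  pos 1: 1110 XOR 1101 = 0011
  pos 3: 1110 XOR 1101 = 0011
  pos 5: 1101 XOR 1101 = 0000
  pos 9: 1000 XOR 1101 = 0101
Remainder (last 3 bits) = 101. This is the CRC / FCS.

101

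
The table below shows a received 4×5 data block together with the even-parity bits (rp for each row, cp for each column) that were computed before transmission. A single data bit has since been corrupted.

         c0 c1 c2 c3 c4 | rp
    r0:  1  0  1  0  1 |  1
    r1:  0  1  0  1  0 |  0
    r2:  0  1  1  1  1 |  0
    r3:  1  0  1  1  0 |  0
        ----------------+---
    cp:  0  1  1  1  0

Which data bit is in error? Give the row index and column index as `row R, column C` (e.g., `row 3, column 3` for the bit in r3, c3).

Recompute each row's even parity and compare to rp:
  r0: data parity 1, sent rp 1 → ok
  r1: data parity 0, sent rp 0 → ok
  r2: data parity 0, sent rp 0 → ok
  r3: data parity 1, sent rp 0 → mismatch
Recompute each column's even parity and compare to cp:
  c0: data parity 0, sent cp 0 → ok
  c1: data parity 0, sent cp 1 → mismatch
  c2: data parity 1, sent cp 1 → ok
  c3: data parity 1, sent cp 1 → ok
  c4: data parity 0, sent cp 0 → ok
Exactly one row (r3) and one column (c1) fail → the flipped bit is at their intersection.

row 3, column 1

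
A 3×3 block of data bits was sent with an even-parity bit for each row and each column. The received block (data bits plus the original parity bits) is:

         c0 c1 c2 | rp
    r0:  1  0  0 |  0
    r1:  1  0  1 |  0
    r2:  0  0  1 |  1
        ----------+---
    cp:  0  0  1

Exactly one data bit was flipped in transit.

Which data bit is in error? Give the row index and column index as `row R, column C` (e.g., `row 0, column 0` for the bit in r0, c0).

Recompute each row's even parity and compare to rp:
  r0: data parity 1, sent rp 0 → mismatch
  r1: data parity 0, sent rp 0 → ok
  r2: data parity 1, sent rp 1 → ok
Recompute each column's even parity and compare to cp:
  c0: data parity 0, sent cp 0 → ok
  c1: data parity 0, sent cp 0 → ok
  c2: data parity 0, sent cp 1 → mismatch
Exactly one row (r0) and one column (c2) fail → the flipped bit is at their intersection.

row 0, column 2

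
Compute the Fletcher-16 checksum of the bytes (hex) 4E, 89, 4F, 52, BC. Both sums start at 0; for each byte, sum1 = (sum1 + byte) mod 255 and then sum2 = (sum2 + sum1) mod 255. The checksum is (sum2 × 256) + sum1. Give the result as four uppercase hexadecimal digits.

FC36

Running sums (mod 255):
  after byte 0 (4E): sum1=78, sum2=78
  after byte 1 (89): sum1=215, sum2=38
  after byte 2 (4F): sum1=39, sum2=77
  after byte 3 (52): sum1=121, sum2=198
  after byte 4 (BC): sum1=54, sum2=252
Checksum = sum2·256 + sum1 = 252·256 + 54 = 64566 = 0xFC36.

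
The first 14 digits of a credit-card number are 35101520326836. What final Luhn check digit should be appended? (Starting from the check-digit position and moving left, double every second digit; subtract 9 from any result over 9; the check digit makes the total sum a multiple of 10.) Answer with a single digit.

Partial digits right→left: 6 3 8 6 2 3 0 2 5 1 0 1 5 3
Double every second digit counting from the check-digit position (so the 1st, 3rd, 5th, ... of the partial from the right).
  doubled (with −9 where >9): 3 7 4 0 1 0 1 → sum 16
  kept as-is: 3 6 3 2 1 1 3 → sum 19
Total = 16 + 19 = 35.
Check digit = (10 − (35 mod 10)) mod 10 = 5.

5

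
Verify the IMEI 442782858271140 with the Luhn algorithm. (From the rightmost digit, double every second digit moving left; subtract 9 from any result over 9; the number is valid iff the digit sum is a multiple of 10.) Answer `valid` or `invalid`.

valid

From the right, keep odd positions and double even positions (subtract 9 from any doubled value over 9):
  doubled (positions 2,4,...): 8 2 4 1 4 5 8 → sum 32
  kept (positions 1,3,...): 0 1 7 8 8 8 2 4 → sum 38
Total = 70.
70 mod 10 = 0, so the number is valid.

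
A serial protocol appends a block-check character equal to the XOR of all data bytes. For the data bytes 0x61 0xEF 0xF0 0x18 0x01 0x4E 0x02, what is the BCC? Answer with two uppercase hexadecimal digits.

XOR the bytes together:
  start with 0x61
  0x61 ⊕ 0xEF = 0x8E
  0x8E ⊕ 0xF0 = 0x7E
  0x7E ⊕ 0x18 = 0x66
  0x66 ⊕ 0x01 = 0x67
  0x67 ⊕ 0x4E = 0x29
  0x29 ⊕ 0x02 = 0x2B

2B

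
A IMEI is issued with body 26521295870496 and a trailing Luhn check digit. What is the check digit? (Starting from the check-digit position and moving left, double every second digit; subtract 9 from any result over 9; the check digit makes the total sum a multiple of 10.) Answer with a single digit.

8

Partial digits right→left: 6 9 4 0 7 8 5 9 2 1 2 5 6 2
Double every second digit counting from the check-digit position (so the 1st, 3rd, 5th, ... of the partial from the right).
  doubled (with −9 where >9): 3 8 5 1 4 4 3 → sum 28
  kept as-is: 9 0 8 9 1 5 2 → sum 34
Total = 28 + 34 = 62.
Check digit = (10 − (62 mod 10)) mod 10 = 8.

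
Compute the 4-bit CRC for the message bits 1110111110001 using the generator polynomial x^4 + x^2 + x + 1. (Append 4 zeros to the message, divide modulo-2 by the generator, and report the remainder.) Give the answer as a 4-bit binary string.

Append 4 zeros: 11101111100010000. Divide by 10111 (XOR where the leading bit is 1):
  pos 0: 11101 XOR 10111 = 01010
  pos 1: 10101 XOR 10111 = 00010
  pos 4: 10111 XOR 10111 = 00000
  pos 12: 10000 XOR 10111 = 00111
Remainder (last 4 bits) = 0111. This is the CRC / FCS.

0111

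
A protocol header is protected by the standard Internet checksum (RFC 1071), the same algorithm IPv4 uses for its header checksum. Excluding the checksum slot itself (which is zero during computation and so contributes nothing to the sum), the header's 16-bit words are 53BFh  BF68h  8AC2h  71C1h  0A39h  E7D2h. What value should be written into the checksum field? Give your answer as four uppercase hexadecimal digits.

One's-complement addition (fold any carry out of bit 15 back into bit 0):
  0x53BF + 0xBF68 = 0x11327 → wrap carry → 0x1328
  0x1328 + 0x8AC2 = 0x09DEA
  0x9DEA + 0x71C1 = 0x10FAB → wrap carry → 0x0FAC
  0x0FAC + 0x0A39 = 0x019E5
  0x19E5 + 0xE7D2 = 0x101B7 → wrap carry → 0x01B8
One's-complement sum = 0x01B8.
Checksum = ~0x01B8 & 0xFFFF = 0xFE47.

FE47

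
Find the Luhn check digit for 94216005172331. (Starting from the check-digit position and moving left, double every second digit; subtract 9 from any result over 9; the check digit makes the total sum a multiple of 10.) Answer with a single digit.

Partial digits right→left: 1 3 3 2 7 1 5 0 0 6 1 2 4 9
Double every second digit counting from the check-digit position (so the 1st, 3rd, 5th, ... of the partial from the right).
  doubled (with −9 where >9): 2 6 5 1 0 2 8 → sum 24
  kept as-is: 3 2 1 0 6 2 9 → sum 23
Total = 24 + 23 = 47.
Check digit = (10 − (47 mod 10)) mod 10 = 3.

3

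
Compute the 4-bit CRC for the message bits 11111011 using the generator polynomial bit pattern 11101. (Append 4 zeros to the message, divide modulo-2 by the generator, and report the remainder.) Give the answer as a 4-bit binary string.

1000

Append 4 zeros: 111110110000. Divide by 11101 (XOR where the leading bit is 1):
  pos 0: 11111 XOR 11101 = 00010
  pos 3: 10011 XOR 11101 = 01110
  pos 4: 11100 XOR 11101 = 00001
Remainder (last 4 bits) = 1000. This is the CRC / FCS.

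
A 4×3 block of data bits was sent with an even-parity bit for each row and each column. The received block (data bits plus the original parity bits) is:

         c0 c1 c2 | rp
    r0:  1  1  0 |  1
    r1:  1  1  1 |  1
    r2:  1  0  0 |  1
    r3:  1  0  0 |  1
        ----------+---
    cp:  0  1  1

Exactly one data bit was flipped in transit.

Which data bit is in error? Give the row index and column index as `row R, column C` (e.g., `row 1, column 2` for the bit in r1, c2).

Recompute each row's even parity and compare to rp:
  r0: data parity 0, sent rp 1 → mismatch
  r1: data parity 1, sent rp 1 → ok
  r2: data parity 1, sent rp 1 → ok
  r3: data parity 1, sent rp 1 → ok
Recompute each column's even parity and compare to cp:
  c0: data parity 0, sent cp 0 → ok
  c1: data parity 0, sent cp 1 → mismatch
  c2: data parity 1, sent cp 1 → ok
Exactly one row (r0) and one column (c1) fail → the flipped bit is at their intersection.

row 0, column 1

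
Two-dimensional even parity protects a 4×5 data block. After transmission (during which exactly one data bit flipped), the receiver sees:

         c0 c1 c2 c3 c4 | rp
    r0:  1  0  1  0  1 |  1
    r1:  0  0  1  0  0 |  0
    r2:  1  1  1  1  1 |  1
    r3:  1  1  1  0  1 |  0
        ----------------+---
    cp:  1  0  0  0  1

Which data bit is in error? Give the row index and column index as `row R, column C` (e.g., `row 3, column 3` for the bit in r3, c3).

row 1, column 3

Recompute each row's even parity and compare to rp:
  r0: data parity 1, sent rp 1 → ok
  r1: data parity 1, sent rp 0 → mismatch
  r2: data parity 1, sent rp 1 → ok
  r3: data parity 0, sent rp 0 → ok
Recompute each column's even parity and compare to cp:
  c0: data parity 1, sent cp 1 → ok
  c1: data parity 0, sent cp 0 → ok
  c2: data parity 0, sent cp 0 → ok
  c3: data parity 1, sent cp 0 → mismatch
  c4: data parity 1, sent cp 1 → ok
Exactly one row (r1) and one column (c3) fail → the flipped bit is at their intersection.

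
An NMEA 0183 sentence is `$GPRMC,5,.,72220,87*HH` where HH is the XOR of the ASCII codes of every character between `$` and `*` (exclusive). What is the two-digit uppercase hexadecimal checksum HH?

XOR the ASCII codes of the payload characters:
  'G' = 0x47 → acc = 0x47
  'P' = 0x50 → acc = 0x17
  'R' = 0x52 → acc = 0x45
  'M' = 0x4D → acc = 0x08
  'C' = 0x43 → acc = 0x4B
  ',' = 0x2C → acc = 0x67
  '5' = 0x35 → acc = 0x52
  ',' = 0x2C → acc = 0x7E
  '.' = 0x2E → acc = 0x50
  ',' = 0x2C → acc = 0x7C
  '7' = 0x37 → acc = 0x4B
  '2' = 0x32 → acc = 0x79
  '2' = 0x32 → acc = 0x4B
  '2' = 0x32 → acc = 0x79
  '0' = 0x30 → acc = 0x49
  ',' = 0x2C → acc = 0x65
  '8' = 0x38 → acc = 0x5D
  '7' = 0x37 → acc = 0x6A
Checksum = 0x6A.

6A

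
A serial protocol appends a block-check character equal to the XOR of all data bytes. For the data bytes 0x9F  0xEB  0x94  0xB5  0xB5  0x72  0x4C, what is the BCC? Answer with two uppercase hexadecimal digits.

DE

XOR the bytes together:
  start with 0x9F
  0x9F ⊕ 0xEB = 0x74
  0x74 ⊕ 0x94 = 0xE0
  0xE0 ⊕ 0xB5 = 0x55
  0x55 ⊕ 0xB5 = 0xE0
  0xE0 ⊕ 0x72 = 0x92
  0x92 ⊕ 0x4C = 0xDE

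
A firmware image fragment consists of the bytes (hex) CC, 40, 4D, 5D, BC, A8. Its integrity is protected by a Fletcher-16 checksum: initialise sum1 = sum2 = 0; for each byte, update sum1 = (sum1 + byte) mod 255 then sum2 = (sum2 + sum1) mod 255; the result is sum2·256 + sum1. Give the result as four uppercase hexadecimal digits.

Running sums (mod 255):
  after byte 0 (CC): sum1=204, sum2=204
  after byte 1 (40): sum1=13, sum2=217
  after byte 2 (4D): sum1=90, sum2=52
  after byte 3 (5D): sum1=183, sum2=235
  after byte 4 (BC): sum1=116, sum2=96
  after byte 5 (A8): sum1=29, sum2=125
Checksum = sum2·256 + sum1 = 125·256 + 29 = 32029 = 0x7D1D.

7D1D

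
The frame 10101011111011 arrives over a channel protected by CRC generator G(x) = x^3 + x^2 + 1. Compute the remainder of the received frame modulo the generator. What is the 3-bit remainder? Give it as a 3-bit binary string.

000

Modulo-2 division of 10101011111011 by 1101:
  pos 0: 1010 XOR 1101 = 0111
  pos 1: 1111 XOR 1101 = 0010
  pos 3: 1001 XOR 1101 = 0100
  pos 4: 1001 XOR 1101 = 0100
  pos 5: 1001 XOR 1101 = 0100
  pos 6: 1001 XOR 1101 = 0100
  pos 7: 1001 XOR 1101 = 0100
  pos 8: 1000 XOR 1101 = 0101
  pos 9: 1011 XOR 1101 = 0110
  pos 10: 1101 XOR 1101 = 0000
Remainder = 000 (zero — the frame passes the CRC check).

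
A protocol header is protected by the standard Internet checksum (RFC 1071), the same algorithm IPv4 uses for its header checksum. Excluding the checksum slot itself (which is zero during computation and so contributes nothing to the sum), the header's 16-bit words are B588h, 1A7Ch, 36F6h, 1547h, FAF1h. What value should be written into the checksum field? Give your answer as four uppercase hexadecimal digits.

One's-complement addition (fold any carry out of bit 15 back into bit 0):
  0xB588 + 0x1A7C = 0x0D004
  0xD004 + 0x36F6 = 0x106FA → wrap carry → 0x06FB
  0x06FB + 0x1547 = 0x01C42
  0x1C42 + 0xFAF1 = 0x11733 → wrap carry → 0x1734
One's-complement sum = 0x1734.
Checksum = ~0x1734 & 0xFFFF = 0xE8CB.

E8CB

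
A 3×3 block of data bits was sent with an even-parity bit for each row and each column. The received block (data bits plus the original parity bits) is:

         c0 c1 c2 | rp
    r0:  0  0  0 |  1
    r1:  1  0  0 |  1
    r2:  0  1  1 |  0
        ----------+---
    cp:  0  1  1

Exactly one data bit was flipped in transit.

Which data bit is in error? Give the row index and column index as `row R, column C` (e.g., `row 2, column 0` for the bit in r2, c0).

row 0, column 0

Recompute each row's even parity and compare to rp:
  r0: data parity 0, sent rp 1 → mismatch
  r1: data parity 1, sent rp 1 → ok
  r2: data parity 0, sent rp 0 → ok
Recompute each column's even parity and compare to cp:
  c0: data parity 1, sent cp 0 → mismatch
  c1: data parity 1, sent cp 1 → ok
  c2: data parity 1, sent cp 1 → ok
Exactly one row (r0) and one column (c0) fail → the flipped bit is at their intersection.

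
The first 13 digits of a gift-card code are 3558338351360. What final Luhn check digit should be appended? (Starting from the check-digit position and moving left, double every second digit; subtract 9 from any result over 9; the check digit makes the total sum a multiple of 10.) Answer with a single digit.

7

Partial digits right→left: 0 6 3 1 5 3 8 3 3 8 5 5 3
Double every second digit counting from the check-digit position (so the 1st, 3rd, 5th, ... of the partial from the right).
  doubled (with −9 where >9): 0 6 1 7 6 1 6 → sum 27
  kept as-is: 6 1 3 3 8 5 → sum 26
Total = 27 + 26 = 53.
Check digit = (10 − (53 mod 10)) mod 10 = 7.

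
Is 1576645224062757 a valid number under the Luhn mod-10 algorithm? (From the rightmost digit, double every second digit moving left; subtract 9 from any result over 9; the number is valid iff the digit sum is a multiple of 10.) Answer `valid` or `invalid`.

invalid

From the right, keep odd positions and double even positions (subtract 9 from any doubled value over 9):
  doubled (positions 2,4,...): 1 4 0 4 1 3 5 2 → sum 20
  kept (positions 1,3,...): 7 7 6 4 2 4 6 5 → sum 41
Total = 61.
61 mod 10 = 1, so the number is invalid.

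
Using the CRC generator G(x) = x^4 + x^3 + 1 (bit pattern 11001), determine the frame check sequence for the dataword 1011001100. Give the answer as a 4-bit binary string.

1001

Append 4 zeros: 10110011000000. Divide by 11001 (XOR where the leading bit is 1):
  pos 0: 10110 XOR 11001 = 01111
  pos 1: 11110 XOR 11001 = 00111
  pos 3: 11111 XOR 11001 = 00110
  pos 5: 11000 XOR 11001 = 00001
  pos 9: 10000 XOR 11001 = 01001
Remainder (last 4 bits) = 1001. This is the CRC / FCS.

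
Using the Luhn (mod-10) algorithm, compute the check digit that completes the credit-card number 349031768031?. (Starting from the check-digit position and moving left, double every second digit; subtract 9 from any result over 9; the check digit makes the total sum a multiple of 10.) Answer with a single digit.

2

Partial digits right→left: 1 3 0 8 6 7 1 3 0 9 4 3
Double every second digit counting from the check-digit position (so the 1st, 3rd, 5th, ... of the partial from the right).
  doubled (with −9 where >9): 2 0 3 2 0 8 → sum 15
  kept as-is: 3 8 7 3 9 3 → sum 33
Total = 15 + 33 = 48.
Check digit = (10 − (48 mod 10)) mod 10 = 2.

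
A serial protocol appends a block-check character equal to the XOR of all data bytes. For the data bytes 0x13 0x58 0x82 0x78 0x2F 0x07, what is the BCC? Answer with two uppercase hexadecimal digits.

XOR the bytes together:
  start with 0x13
  0x13 ⊕ 0x58 = 0x4B
  0x4B ⊕ 0x82 = 0xC9
  0xC9 ⊕ 0x78 = 0xB1
  0xB1 ⊕ 0x2F = 0x9E
  0x9E ⊕ 0x07 = 0x99

99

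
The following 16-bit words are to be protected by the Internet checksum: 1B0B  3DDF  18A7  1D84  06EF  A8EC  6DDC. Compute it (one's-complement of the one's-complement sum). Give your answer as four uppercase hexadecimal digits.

One's-complement addition (fold any carry out of bit 15 back into bit 0):
  0x1B0B + 0x3DDF = 0x058EA
  0x58EA + 0x18A7 = 0x07191
  0x7191 + 0x1D84 = 0x08F15
  0x8F15 + 0x06EF = 0x09604
  0x9604 + 0xA8EC = 0x13EF0 → wrap carry → 0x3EF1
  0x3EF1 + 0x6DDC = 0x0ACCD
One's-complement sum = 0xACCD.
Checksum = ~0xACCD & 0xFFFF = 0x5332.

5332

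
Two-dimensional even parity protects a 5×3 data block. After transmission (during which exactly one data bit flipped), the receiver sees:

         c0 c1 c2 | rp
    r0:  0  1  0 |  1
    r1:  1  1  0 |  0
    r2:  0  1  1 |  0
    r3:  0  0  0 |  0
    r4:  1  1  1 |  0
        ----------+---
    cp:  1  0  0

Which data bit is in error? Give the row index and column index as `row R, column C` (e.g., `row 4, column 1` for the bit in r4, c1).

row 4, column 0

Recompute each row's even parity and compare to rp:
  r0: data parity 1, sent rp 1 → ok
  r1: data parity 0, sent rp 0 → ok
  r2: data parity 0, sent rp 0 → ok
  r3: data parity 0, sent rp 0 → ok
  r4: data parity 1, sent rp 0 → mismatch
Recompute each column's even parity and compare to cp:
  c0: data parity 0, sent cp 1 → mismatch
  c1: data parity 0, sent cp 0 → ok
  c2: data parity 0, sent cp 0 → ok
Exactly one row (r4) and one column (c0) fail → the flipped bit is at their intersection.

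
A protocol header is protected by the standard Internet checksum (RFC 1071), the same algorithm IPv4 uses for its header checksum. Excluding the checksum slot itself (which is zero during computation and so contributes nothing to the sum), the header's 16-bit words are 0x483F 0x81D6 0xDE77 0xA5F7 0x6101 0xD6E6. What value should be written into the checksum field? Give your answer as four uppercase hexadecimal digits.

7992

One's-complement addition (fold any carry out of bit 15 back into bit 0):
  0x483F + 0x81D6 = 0x0CA15
  0xCA15 + 0xDE77 = 0x1A88C → wrap carry → 0xA88D
  0xA88D + 0xA5F7 = 0x14E84 → wrap carry → 0x4E85
  0x4E85 + 0x6101 = 0x0AF86
  0xAF86 + 0xD6E6 = 0x1866C → wrap carry → 0x866D
One's-complement sum = 0x866D.
Checksum = ~0x866D & 0xFFFF = 0x7992.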